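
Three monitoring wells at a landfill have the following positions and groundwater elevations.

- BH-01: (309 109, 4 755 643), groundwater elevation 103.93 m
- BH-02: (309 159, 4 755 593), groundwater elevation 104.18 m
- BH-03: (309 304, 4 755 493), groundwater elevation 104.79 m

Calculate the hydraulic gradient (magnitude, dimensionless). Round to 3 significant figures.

Three-point gradient (reference BH-01): Δ to BH-02 = (50, -50, +0.25), Δ to BH-03 = (195, -150, +0.86).
∂h/∂x = +0.002444, ∂h/∂y = -0.002556 (det = 2250).
|∇h| = √(0.002444² + -0.002556²) = 0.003536

0.00354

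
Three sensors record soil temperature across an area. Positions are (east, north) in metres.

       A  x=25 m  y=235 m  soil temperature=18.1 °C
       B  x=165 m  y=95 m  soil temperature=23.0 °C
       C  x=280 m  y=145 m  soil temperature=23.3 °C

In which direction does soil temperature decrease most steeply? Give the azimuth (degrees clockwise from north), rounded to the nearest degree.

331°

Three-point gradient (reference A): Δ to B = (140, -140, +4.9), Δ to C = (255, -90, +5.2).
∂T/∂x = +0.01242, ∂T/∂y = -0.02258 (det = 23100).
Steepest decrease is along −∇f: components (-0.01242 E, +0.02258 N).
Azimuth = atan2(-0.01242, +0.02258) = 331.2° ≈ 331°.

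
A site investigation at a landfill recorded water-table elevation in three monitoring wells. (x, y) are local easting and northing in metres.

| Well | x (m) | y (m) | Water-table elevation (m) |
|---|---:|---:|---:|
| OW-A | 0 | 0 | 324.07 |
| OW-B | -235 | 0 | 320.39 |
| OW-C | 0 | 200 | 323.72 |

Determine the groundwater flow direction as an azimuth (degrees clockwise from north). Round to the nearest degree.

276°

∂h/∂x = (320.39 − 324.07) / (-235 − 0) = +0.01566
∂h/∂y = (323.72 − 324.07) / (200 − 0) = -0.001750
Flow direction (−∇h) has components (-0.01566 E, +0.001750 N).
Azimuth = atan2(E, N) = atan2(-0.01566, +0.001750) = 276.4° ≈ 276°.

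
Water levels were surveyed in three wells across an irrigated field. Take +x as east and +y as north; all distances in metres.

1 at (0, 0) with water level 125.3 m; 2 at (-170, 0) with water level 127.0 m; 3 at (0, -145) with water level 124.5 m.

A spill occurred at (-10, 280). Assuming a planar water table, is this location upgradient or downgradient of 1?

∂h/∂x = (127.0 − 125.3) / (-170 − 0) = -0.01000
∂h/∂y = (124.5 − 125.3) / (-145 − 0) = +0.005517
Head at (-10, 280) = 125.3 + (-0.01000)·(-10) + (+0.005517)·(280) = 126.94 m.
That is higher than the 125.3 m at 1, so the point is upgradient.

upgradient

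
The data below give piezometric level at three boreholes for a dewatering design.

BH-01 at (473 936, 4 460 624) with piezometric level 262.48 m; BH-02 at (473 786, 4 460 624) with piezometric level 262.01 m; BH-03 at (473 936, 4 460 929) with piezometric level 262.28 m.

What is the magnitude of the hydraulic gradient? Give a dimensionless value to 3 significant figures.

∂h/∂x = (262.01 − 262.48) / (473786 − 473936) = +0.003133
∂h/∂y = (262.28 − 262.48) / (4460929 − 4460624) = -0.0006557
|∇h| = √(0.003133² + -0.0006557²) = 0.003201

0.00320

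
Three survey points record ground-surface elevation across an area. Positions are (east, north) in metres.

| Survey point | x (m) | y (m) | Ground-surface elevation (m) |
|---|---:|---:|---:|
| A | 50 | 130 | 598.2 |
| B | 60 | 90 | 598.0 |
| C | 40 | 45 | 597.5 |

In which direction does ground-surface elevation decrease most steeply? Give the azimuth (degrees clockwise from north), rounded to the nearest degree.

231°

With z = a·x + b·y + c and A as origin, the differences give:
  10·a + (-40)·b = -0.2
  (-10)·a + (-85)·b = -0.7
Eliminate b (×(-85) and ×(-40), subtract): -1250·a = -11.00 → a = ∂z/∂x = +0.008800
Back-substitute: b = ∂z/∂y = +0.007200.
Steepest decrease is along −∇f: components (-0.008800 E, -0.007200 N).
Azimuth = atan2(-0.008800, -0.007200) = 230.7° ≈ 231°.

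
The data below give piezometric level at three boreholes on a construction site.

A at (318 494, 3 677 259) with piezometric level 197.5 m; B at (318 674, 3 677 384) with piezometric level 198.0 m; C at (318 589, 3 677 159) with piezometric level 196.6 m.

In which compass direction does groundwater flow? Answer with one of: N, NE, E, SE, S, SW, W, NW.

S

With h = a·x + b·y + c and A as origin, the differences give:
  180·a + 125·b = +0.5
  95·a + (-100)·b = -0.9
Eliminate b (×(-100) and ×125, subtract): -29875·a = 62.50 → a = ∂h/∂x = -0.002092
Back-substitute: b = ∂h/∂y = +0.007013.
Flow = −∇h = (+0.002092 east, -0.007013 north), which points south.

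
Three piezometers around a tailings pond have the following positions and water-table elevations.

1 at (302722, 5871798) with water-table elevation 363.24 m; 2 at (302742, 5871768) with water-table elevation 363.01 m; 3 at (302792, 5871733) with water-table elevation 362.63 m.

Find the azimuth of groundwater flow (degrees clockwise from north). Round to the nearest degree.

139°

Differences from 1: to 2 (Δx, Δy, Δh) = (20, -30, -0.23); to 3 = (70, -65, -0.61).
Determinant of the coordinate differences = 20·(-65) − 70·(-30) = 800.
∂h/∂x = [(-0.23)·(-65) − (-0.61)·(-30)] / 800 = -0.004187
∂h/∂y = [20·(-0.61) − 70·(-0.23)] / 800 = +0.004875
Flow direction (−∇h) has components (+0.004187 E, -0.004875 N).
Azimuth = atan2(E, N) = atan2(+0.004187, -0.004875) = 139.3° ≈ 139°.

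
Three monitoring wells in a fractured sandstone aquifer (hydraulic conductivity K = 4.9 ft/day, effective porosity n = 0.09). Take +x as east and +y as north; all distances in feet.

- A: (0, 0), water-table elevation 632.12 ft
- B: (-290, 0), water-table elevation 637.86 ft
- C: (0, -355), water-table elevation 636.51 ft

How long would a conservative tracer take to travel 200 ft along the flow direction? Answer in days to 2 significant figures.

160 days

∂h/∂x = (637.86 − 632.12) / (-290 − 0) = -0.01979
∂h/∂y = (636.51 − 632.12) / (-355 − 0) = -0.01237
|∇h| = √(-0.01979² + -0.01237²) = 0.02334
Seepage velocity v = K·i/n = 4.9 × 0.02334 / 0.09 = 1.271 ft/day.
t = 200 / 1.271 = 157.4 days.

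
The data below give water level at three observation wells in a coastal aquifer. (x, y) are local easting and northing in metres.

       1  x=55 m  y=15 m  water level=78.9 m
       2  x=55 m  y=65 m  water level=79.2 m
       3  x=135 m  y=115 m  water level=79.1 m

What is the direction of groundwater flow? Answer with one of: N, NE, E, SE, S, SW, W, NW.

SE

With h = a·x + b·y + c and 1 as origin, the differences give:
  0·a + 50·b = +0.3
  80·a + 100·b = +0.2
Eliminate b (×100 and ×50, subtract): -4000·a = 20.00 → a = ∂h/∂x = -0.005000
Back-substitute: b = ∂h/∂y = +0.006000.
Flow = −∇h = (+0.005000 east, -0.006000 north), which points southeast.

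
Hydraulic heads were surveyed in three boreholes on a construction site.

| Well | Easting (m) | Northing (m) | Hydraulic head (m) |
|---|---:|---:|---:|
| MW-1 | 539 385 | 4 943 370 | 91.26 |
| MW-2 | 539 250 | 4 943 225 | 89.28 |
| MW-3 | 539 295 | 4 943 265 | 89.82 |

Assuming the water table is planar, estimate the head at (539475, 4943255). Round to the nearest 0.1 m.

Taking MW-1 as reference: MW-2−MW-1 = (-135, -145, -1.98); MW-3−MW-1 = (-90, -105, -1.44).
Solve a·Δx + b·Δy = Δh: det = (-135)·(-105) − (-90)·(-145) = 1125.
∂h/∂x = [(-1.98)·(-105) − (-1.44)·(-145)] / 1125 = -0.0008000
∂h/∂y = [(-135)·(-1.44) − (-90)·(-1.98)] / 1125 = +0.01440
h(539475, 4943255) = 91.26 + (-0.0008000)·(90) + (+0.01440)·(-115) = 91.26 -0.072 -1.656 = 89.532 m.

89.5 m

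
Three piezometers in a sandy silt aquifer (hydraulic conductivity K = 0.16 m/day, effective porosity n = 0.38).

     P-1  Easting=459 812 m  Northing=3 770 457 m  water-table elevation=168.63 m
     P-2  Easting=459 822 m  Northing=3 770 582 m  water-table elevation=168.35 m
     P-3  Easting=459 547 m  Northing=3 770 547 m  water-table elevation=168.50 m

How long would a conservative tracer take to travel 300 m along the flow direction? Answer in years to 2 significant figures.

870 years

With h = a·x + b·y + c and P-1 as origin, the differences give:
  10·a + 125·b = -0.28
  (-265)·a + 90·b = -0.13
Eliminate b (×90 and ×125, subtract): 34025·a = -8.950 → a = ∂h/∂x = -0.0002630
Back-substitute: b = ∂h/∂y = -0.002219.
|∇h| = √(-0.0002630² + -0.002219²) = 0.002235
Seepage velocity v = K·i/n = 0.16 × 0.002235 / 0.38 = 0.0009411 m/day.
t = 300 / 0.0009411 = 3.188e+05 days = 873 years.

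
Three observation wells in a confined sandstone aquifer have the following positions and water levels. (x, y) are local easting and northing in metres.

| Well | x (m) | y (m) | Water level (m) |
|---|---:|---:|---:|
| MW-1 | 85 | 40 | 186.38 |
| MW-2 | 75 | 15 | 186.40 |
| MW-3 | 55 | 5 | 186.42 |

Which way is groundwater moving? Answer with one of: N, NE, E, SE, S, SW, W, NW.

With h = a·x + b·y + c and MW-1 as origin, the differences give:
  (-10)·a + (-25)·b = +0.02
  (-30)·a + (-35)·b = +0.04
Eliminate b (×(-35) and ×(-25), subtract): -400·a = 0.300 → a = ∂h/∂x = -0.0007500
Back-substitute: b = ∂h/∂y = -0.0005000.
Flow = −∇h = (+0.0007500 east, +0.0005000 north), which points northeast.

NE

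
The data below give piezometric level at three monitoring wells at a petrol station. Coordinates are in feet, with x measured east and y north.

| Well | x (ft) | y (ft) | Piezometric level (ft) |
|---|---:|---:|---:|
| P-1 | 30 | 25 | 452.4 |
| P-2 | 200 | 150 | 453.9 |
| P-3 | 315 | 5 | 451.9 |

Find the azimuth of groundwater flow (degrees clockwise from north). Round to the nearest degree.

176°

Taking P-1 as reference: P-2−P-1 = (170, 125, +1.5); P-3−P-1 = (285, -20, -0.5).
Determinant of the coordinate differences = 170·(-20) − 285·125 = -39025.
∂h/∂x = [(+1.5)·(-20) − (-0.5)·125] / -39025 = -0.0008328
∂h/∂y = [170·(-0.5) − 285·(+1.5)] / -39025 = +0.01313
Flow direction (−∇h) has components (+0.0008328 E, -0.01313 N).
Azimuth = atan2(E, N) = atan2(+0.0008328, -0.01313) = 176.4° ≈ 176°.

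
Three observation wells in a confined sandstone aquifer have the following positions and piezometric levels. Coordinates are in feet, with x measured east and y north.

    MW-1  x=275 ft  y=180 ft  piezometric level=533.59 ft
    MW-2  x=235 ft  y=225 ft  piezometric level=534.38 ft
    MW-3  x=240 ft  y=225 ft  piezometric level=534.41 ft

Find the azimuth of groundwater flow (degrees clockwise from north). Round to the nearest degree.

Three-point gradient (reference MW-1): Δ to MW-2 = (-40, 45, +0.79), Δ to MW-3 = (-35, 45, +0.82).
∂h/∂x = +0.006000, ∂h/∂y = +0.02289 (det = -225).
Flow direction (−∇h) has components (-0.006000 E, -0.02289 N).
Azimuth = atan2(E, N) = atan2(-0.006000, -0.02289) = 194.7° ≈ 195°.

195°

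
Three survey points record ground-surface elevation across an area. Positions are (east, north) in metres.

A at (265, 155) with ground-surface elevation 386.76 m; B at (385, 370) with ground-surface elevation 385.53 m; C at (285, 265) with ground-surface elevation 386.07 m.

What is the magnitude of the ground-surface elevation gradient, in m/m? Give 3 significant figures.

Differences from A: to B (Δx, Δy, Δh) = (120, 215, -1.23); to C = (20, 110, -0.69).
Determinant of the coordinate differences = 120·110 − 20·215 = 8900.
∂z/∂x = [(-1.23)·110 − (-0.69)·215] / 8900 = +0.001466
∂z/∂y = [120·(-0.69) − 20·(-1.23)] / 8900 = -0.006539
|∇f| = √(0.001466² + -0.006539²) = 0.006701 m/m

0.00670 m/m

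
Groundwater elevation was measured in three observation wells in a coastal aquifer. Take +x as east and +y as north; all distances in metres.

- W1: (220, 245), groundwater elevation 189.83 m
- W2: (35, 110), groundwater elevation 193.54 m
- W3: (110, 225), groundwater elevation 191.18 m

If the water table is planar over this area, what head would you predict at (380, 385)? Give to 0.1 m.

With h = a·x + b·y + c and W1 as origin, the differences give:
  (-185)·a + (-135)·b = +3.71
  (-110)·a + (-20)·b = +1.35
Eliminate b (×(-20) and ×(-135), subtract): -11150·a = 108.050 → a = ∂h/∂x = -0.009691
Back-substitute: b = ∂h/∂y = -0.01420.
h(380, 385) = 189.83 + (-0.009691)·(160) + (-0.01420)·(140) = 189.83 -1.550 -1.988 = 186.291 m.

186.3 m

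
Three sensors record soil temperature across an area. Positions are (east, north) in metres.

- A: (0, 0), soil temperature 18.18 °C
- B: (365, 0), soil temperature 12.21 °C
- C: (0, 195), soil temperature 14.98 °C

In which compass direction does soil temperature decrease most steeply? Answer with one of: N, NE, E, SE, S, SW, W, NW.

NE

∂T/∂x = (12.21 − 18.18) / (365 − 0) = -0.01636
∂T/∂y = (14.98 − 18.18) / (195 − 0) = -0.01641
Steepest decrease is along −∇f = (+0.01636 E, +0.01641 N) → northeast.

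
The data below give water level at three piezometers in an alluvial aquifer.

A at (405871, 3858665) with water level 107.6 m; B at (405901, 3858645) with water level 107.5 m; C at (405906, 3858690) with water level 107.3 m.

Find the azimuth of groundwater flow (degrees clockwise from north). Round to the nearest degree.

057°

Three-point gradient (reference A): Δ to B = (30, -20, -0.1), Δ to C = (35, 25, -0.3).
∂h/∂x = -0.005862, ∂h/∂y = -0.003793 (det = 1450).
Flow direction (−∇h) has components (+0.005862 E, +0.003793 N).
Azimuth = atan2(E, N) = atan2(+0.005862, +0.003793) = 57.1° ≈ 057°.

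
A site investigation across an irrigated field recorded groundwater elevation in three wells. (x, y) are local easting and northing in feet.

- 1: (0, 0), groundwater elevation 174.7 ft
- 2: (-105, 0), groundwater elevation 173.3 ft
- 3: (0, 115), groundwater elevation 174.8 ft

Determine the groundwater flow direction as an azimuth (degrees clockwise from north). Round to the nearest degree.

∂h/∂x = (173.3 − 174.7) / (-105 − 0) = +0.01333
∂h/∂y = (174.8 − 174.7) / (115 − 0) = +0.0008696
Flow direction (−∇h) has components (-0.01333 E, -0.0008696 N).
Azimuth = atan2(E, N) = atan2(-0.01333, -0.0008696) = 266.3° ≈ 266°.

266°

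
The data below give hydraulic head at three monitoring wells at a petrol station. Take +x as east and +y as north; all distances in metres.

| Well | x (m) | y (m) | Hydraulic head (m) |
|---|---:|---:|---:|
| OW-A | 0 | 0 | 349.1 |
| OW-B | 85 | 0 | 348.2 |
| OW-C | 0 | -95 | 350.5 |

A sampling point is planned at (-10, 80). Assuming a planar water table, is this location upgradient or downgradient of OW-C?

∂h/∂x = (348.2 − 349.1) / (85 − 0) = -0.01059
∂h/∂y = (350.5 − 349.1) / (-95 − 0) = -0.01474
Head at (-10, 80) = 349.1 + (-0.01059)·(-10) + (-0.01474)·(80) = 348.03 m.
That is lower than the 350.5 m at OW-C, so the point is downgradient.

downgradient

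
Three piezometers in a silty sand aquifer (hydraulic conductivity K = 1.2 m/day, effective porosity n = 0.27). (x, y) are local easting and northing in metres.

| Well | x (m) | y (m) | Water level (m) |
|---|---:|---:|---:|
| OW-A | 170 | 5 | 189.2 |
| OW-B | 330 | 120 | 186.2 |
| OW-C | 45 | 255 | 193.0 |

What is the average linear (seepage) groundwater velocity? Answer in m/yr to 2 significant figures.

36 m/yr

With h = a·x + b·y + c and OW-A as origin, the differences give:
  160·a + 115·b = -3.0
  (-125)·a + 250·b = +3.8
Eliminate b (×250 and ×115, subtract): 54375·a = -1187.00 → a = ∂h/∂x = -0.02183
Back-substitute: b = ∂h/∂y = +0.004285.
|∇h| = √(-0.02183² + 0.004285²) = 0.02225
Seepage velocity v = K·i/n = 1.2 × 0.02225 / 0.27 = 0.09889 m/day = 36.12 m/yr.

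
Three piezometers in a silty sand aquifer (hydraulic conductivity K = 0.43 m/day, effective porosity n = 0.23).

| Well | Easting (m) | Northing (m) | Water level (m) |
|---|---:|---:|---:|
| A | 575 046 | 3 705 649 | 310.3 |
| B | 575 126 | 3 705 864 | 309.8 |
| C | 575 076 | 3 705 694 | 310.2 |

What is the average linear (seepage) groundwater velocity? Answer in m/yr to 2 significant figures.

1.7 m/yr

With h = a·x + b·y + c and A as origin, the differences give:
  80·a + 215·b = -0.5
  30·a + 45·b = -0.1
Eliminate b (×45 and ×215, subtract): -2850·a = -1.00 → a = ∂h/∂x = +0.0003509
Back-substitute: b = ∂h/∂y = -0.002456.
|∇h| = √(0.0003509² + -0.002456²) = 0.002481
Seepage velocity v = K·i/n = 0.43 × 0.002481 / 0.23 = 0.004638 m/day = 1.694 m/yr.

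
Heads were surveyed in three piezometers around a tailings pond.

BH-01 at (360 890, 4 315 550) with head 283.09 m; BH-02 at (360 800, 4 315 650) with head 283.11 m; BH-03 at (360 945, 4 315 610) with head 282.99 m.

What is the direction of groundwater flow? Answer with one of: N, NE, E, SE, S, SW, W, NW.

With h = a·x + b·y + c and BH-01 as origin, the differences give:
  (-90)·a + 100·b = +0.02
  55·a + 60·b = -0.10
Eliminate b (×60 and ×100, subtract): -10900·a = 11.200 → a = ∂h/∂x = -0.001028
Back-substitute: b = ∂h/∂y = -0.0007248.
Flow = −∇h = (+0.001028 east, +0.0007248 north), which points northeast.

NE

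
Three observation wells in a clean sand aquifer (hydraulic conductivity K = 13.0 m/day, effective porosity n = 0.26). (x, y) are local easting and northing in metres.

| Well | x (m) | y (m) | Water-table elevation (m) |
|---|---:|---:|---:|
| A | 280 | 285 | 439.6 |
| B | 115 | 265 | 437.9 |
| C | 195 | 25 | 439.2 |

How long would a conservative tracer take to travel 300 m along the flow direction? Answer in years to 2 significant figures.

1.5 years

Differences from A: to B (Δx, Δy, Δh) = (-165, -20, -1.7); to C = (-85, -260, -0.4).
Solve a·Δx + b·Δy = Δh: det = (-165)·(-260) − (-85)·(-20) = 41200.
∂h/∂x = [(-1.7)·(-260) − (-0.4)·(-20)] / 41200 = +0.01053
∂h/∂y = [(-165)·(-0.4) − (-85)·(-1.7)] / 41200 = -0.001905
|∇h| = √(0.01053² + -0.001905²) = 0.0107
Seepage velocity v = K·i/n = 13.0 × 0.0107 / 0.26 = 0.535 m/day.
t = 300 / 0.535 = 560.7 days = 1.54 years.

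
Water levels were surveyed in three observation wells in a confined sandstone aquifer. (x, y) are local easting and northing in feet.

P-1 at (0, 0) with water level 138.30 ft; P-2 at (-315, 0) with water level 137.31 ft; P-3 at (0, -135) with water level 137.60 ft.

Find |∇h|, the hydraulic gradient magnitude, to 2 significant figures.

∂h/∂x = (137.31 − 138.30) / (-315 − 0) = +0.003143
∂h/∂y = (137.60 − 138.30) / (-135 − 0) = +0.005185
|∇h| = √(0.003143² + 0.005185²) = 0.006063

0.0061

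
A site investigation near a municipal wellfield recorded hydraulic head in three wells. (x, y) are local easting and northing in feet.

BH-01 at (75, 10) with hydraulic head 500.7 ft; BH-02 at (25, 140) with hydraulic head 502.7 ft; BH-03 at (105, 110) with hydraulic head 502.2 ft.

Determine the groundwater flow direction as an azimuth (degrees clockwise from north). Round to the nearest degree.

Taking BH-01 as reference: BH-02−BH-01 = (-50, 130, +2.0); BH-03−BH-01 = (30, 100, +1.5).
Solve a·Δx + b·Δy = Δh: det = (-50)·100 − 30·130 = -8900.
∂h/∂x = [(+2.0)·100 − (+1.5)·130] / -8900 = -0.0005618
∂h/∂y = [(-50)·(+1.5) − 30·(+2.0)] / -8900 = +0.01517
Flow direction (−∇h) has components (+0.0005618 E, -0.01517 N).
Azimuth = atan2(E, N) = atan2(+0.0005618, -0.01517) = 177.9° ≈ 178°.

178°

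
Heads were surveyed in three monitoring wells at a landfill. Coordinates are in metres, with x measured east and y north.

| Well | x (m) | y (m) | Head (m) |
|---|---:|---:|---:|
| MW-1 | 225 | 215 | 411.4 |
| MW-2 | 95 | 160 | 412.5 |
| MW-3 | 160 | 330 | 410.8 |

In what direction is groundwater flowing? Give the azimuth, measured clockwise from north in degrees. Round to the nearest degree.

032°

With h = a·x + b·y + c and MW-1 as origin, the differences give:
  (-130)·a + (-55)·b = +1.1
  (-65)·a + 115·b = -0.6
Eliminate b (×115 and ×(-55), subtract): -18525·a = 93.50 → a = ∂h/∂x = -0.005047
Back-substitute: b = ∂h/∂y = -0.008070.
Flow direction (−∇h) has components (+0.005047 E, +0.008070 N).
Azimuth = atan2(E, N) = atan2(+0.005047, +0.008070) = 32.0° ≈ 032°.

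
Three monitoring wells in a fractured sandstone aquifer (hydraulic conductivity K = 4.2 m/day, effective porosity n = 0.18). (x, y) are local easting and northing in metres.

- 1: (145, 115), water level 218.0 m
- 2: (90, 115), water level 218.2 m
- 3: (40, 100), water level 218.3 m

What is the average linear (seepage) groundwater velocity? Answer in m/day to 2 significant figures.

Taking 1 as reference: 2−1 = (-55, 0, +0.2); 3−1 = (-105, -15, +0.3).
Determinant of the coordinate differences = (-55)·(-15) − (-105)·0 = 825.
∂h/∂x = [(+0.2)·(-15) − (+0.3)·0] / 825 = -0.003636
∂h/∂y = [(-55)·(+0.3) − (-105)·(+0.2)] / 825 = +0.005455
|∇h| = √(-0.003636² + 0.005455²) = 0.006556
Seepage velocity v = K·i/n = 4.2 × 0.006556 / 0.18 = 0.153 m/day.

0.15 m/day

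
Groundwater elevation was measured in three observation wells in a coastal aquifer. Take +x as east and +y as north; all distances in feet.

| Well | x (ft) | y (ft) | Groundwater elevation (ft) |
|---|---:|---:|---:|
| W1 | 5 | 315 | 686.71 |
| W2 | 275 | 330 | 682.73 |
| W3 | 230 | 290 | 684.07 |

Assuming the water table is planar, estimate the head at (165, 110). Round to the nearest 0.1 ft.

Taking W1 as reference: W2−W1 = (270, 15, -3.98); W3−W1 = (225, -25, -2.64).
Solve a·Δx + b·Δy = Δh: det = 270·(-25) − 225·15 = -10125.
∂h/∂x = [(-3.98)·(-25) − (-2.64)·15] / -10125 = -0.01374
∂h/∂y = [270·(-2.64) − 225·(-3.98)] / -10125 = -0.01804
h(165, 110) = 686.71 + (-0.01374)·(160) + (-0.01804)·(-205) = 686.71 -2.198 +3.699 = 688.211 ft.

688.2 ft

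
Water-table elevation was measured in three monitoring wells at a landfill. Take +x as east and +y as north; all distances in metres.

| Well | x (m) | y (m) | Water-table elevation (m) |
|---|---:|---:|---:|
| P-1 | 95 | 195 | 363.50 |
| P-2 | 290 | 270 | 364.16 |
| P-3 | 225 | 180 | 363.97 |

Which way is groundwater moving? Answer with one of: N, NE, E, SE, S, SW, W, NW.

Taking P-1 as reference: P-2−P-1 = (195, 75, +0.66); P-3−P-1 = (130, -15, +0.47).
Solve a·Δx + b·Δy = Δh: det = 195·(-15) − 130·75 = -12675.
∂h/∂x = [(+0.66)·(-15) − (+0.47)·75] / -12675 = +0.003562
∂h/∂y = [195·(+0.47) − 130·(+0.66)] / -12675 = -0.0004615
Flow = −∇h = (-0.003562 east, +0.0004615 north), which points west.

W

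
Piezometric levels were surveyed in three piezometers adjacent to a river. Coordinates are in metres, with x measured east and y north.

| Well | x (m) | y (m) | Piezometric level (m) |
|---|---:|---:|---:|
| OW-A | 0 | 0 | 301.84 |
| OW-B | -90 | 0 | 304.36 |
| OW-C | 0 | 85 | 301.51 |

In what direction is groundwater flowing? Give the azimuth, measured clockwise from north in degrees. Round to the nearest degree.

082°

∂h/∂x = (304.36 − 301.84) / (-90 − 0) = -0.02800
∂h/∂y = (301.51 − 301.84) / (85 − 0) = -0.003882
Flow direction (−∇h) has components (+0.02800 E, +0.003882 N).
Azimuth = atan2(E, N) = atan2(+0.02800, +0.003882) = 82.1° ≈ 082°.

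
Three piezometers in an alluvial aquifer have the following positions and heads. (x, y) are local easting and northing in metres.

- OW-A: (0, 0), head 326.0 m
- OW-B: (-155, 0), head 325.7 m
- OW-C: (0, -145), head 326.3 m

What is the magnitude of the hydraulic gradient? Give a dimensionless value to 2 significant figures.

0.0028

∂h/∂x = (325.7 − 326.0) / (-155 − 0) = +0.001935
∂h/∂y = (326.3 − 326.0) / (-145 − 0) = -0.002069
|∇h| = √(0.001935² + -0.002069²) = 0.002833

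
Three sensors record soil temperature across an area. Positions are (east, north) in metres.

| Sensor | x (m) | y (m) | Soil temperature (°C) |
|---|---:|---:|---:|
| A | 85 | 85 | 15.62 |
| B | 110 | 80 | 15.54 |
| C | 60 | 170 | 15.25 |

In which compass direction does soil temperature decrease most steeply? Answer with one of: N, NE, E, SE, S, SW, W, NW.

Differences from A: to B (Δx, Δy, Δh) = (25, -5, -0.08); to C = (-25, 85, -0.37).
Determinant of the coordinate differences = 25·85 − (-25)·(-5) = 2000.
∂T/∂x = [(-0.08)·85 − (-0.37)·(-5)] / 2000 = -0.004325
∂T/∂y = [25·(-0.37) − (-25)·(-0.08)] / 2000 = -0.005625
Steepest decrease is along −∇f = (+0.004325 E, +0.005625 N) → northeast.

NE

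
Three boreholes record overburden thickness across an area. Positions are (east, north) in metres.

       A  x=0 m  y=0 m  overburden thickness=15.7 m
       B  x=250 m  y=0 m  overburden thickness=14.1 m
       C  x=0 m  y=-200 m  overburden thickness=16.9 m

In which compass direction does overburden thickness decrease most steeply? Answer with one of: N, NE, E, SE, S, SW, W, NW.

∂d/∂x = (14.1 − 15.7) / (250 − 0) = -0.006400
∂d/∂y = (16.9 − 15.7) / (-200 − 0) = -0.006000
Steepest decrease is along −∇f = (+0.006400 E, +0.006000 N) → northeast.

NE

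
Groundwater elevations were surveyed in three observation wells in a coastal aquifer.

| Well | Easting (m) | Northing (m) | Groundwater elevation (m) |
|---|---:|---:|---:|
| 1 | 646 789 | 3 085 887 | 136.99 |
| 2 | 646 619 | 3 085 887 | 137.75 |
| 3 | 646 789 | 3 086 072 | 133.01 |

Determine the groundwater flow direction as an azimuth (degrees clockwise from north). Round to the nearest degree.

012°

∂h/∂x = (137.75 − 136.99) / (646619 − 646789) = -0.004471
∂h/∂y = (133.01 − 136.99) / (3086072 − 3085887) = -0.02151
Flow direction (−∇h) has components (+0.004471 E, +0.02151 N).
Azimuth = atan2(E, N) = atan2(+0.004471, +0.02151) = 11.7° ≈ 012°.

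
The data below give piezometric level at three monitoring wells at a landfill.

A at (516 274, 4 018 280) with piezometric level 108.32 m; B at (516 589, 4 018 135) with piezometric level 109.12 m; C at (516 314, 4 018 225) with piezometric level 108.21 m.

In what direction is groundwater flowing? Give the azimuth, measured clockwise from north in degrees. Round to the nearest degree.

222°

Three-point gradient (reference A): Δ to B = (315, -145, +0.80), Δ to C = (40, -55, -0.11).
∂h/∂x = +0.005202, ∂h/∂y = +0.005783 (det = -11525).
Flow direction (−∇h) has components (-0.005202 E, -0.005783 N).
Azimuth = atan2(E, N) = atan2(-0.005202, -0.005783) = 222.0° ≈ 222°.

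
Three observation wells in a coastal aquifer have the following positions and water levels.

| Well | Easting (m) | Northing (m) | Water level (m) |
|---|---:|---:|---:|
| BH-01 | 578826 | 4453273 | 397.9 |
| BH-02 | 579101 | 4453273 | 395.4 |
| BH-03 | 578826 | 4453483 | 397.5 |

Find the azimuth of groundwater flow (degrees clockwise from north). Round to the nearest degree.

∂h/∂x = (395.4 − 397.9) / (579101 − 578826) = -0.009091
∂h/∂y = (397.5 − 397.9) / (4453483 − 4453273) = -0.001905
Flow direction (−∇h) has components (+0.009091 E, +0.001905 N).
Azimuth = atan2(E, N) = atan2(+0.009091, +0.001905) = 78.2° ≈ 078°.

078°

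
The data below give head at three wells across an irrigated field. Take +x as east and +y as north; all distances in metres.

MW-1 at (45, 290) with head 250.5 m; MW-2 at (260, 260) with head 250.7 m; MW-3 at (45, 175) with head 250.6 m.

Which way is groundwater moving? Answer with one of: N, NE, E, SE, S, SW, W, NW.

NW

Taking MW-1 as reference: MW-2−MW-1 = (215, -30, +0.2); MW-3−MW-1 = (0, -115, +0.1).
Determinant of the coordinate differences = 215·(-115) − 0·(-30) = -24725.
∂h/∂x = [(+0.2)·(-115) − (+0.1)·(-30)] / -24725 = +0.0008089
∂h/∂y = [215·(+0.1) − 0·(+0.2)] / -24725 = -0.0008696
Flow = −∇h = (-0.0008089 east, +0.0008696 north), which points northwest.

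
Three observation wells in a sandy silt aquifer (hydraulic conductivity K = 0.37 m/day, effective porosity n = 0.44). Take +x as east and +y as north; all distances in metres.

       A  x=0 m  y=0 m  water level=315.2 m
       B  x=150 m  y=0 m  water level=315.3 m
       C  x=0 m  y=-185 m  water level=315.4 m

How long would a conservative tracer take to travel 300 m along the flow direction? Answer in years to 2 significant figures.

770 years

∂h/∂x = (315.3 − 315.2) / (150 − 0) = +0.0006667
∂h/∂y = (315.4 − 315.2) / (-185 − 0) = -0.001081
|∇h| = √(0.0006667² + -0.001081²) = 0.00127
Seepage velocity v = K·i/n = 0.37 × 0.00127 / 0.44 = 0.001068 m/day.
t = 300 / 0.001068 = 2.809e+05 days = 769 years.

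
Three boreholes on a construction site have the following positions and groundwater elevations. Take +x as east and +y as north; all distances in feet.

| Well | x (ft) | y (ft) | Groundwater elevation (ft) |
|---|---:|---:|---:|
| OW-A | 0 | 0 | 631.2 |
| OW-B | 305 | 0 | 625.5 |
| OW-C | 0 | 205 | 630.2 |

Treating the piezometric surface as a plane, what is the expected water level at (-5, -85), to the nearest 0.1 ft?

631.7 ft

∂h/∂x = (625.5 − 631.2) / (305 − 0) = -0.01869
∂h/∂y = (630.2 − 631.2) / (205 − 0) = -0.004878
h(-5, -85) = 631.2 + (-0.01869)·(-5) + (-0.004878)·(-85) = 631.2 +0.093 +0.415 = 631.708 ft.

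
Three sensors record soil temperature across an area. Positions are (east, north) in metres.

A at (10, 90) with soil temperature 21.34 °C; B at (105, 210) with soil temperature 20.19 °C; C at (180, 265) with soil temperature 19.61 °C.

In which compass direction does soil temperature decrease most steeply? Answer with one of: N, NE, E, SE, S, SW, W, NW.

With T = a·x + b·y + c and A as origin, the differences give:
  95·a + 120·b = -1.15
  170·a + 175·b = -1.73
Eliminate b (×175 and ×120, subtract): -3775·a = 6.350 → a = ∂T/∂x = -0.001682
Back-substitute: b = ∂T/∂y = -0.008252.
Steepest decrease is along −∇f = (+0.001682 E, +0.008252 N) → north.

N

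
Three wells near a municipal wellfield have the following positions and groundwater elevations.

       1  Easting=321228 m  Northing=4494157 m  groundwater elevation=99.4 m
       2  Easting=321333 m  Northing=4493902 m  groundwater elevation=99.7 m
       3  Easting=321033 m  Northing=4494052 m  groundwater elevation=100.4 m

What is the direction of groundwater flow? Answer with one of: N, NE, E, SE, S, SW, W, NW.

With h = a·x + b·y + c and 1 as origin, the differences give:
  105·a + (-255)·b = +0.3
  (-195)·a + (-105)·b = +1.0
Eliminate b (×(-105) and ×(-255), subtract): -60750·a = 223.50 → a = ∂h/∂x = -0.003679
Back-substitute: b = ∂h/∂y = -0.002691.
Flow = −∇h = (+0.003679 east, +0.002691 north), which points northeast.

NE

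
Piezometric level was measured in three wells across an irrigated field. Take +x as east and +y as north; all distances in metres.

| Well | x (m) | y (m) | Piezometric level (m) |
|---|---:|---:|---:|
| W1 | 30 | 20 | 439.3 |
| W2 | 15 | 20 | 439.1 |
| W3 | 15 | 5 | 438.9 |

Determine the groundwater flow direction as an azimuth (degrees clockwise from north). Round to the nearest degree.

With h = a·x + b·y + c and W1 as origin, the differences give:
  (-15)·a + 0·b = -0.2
  (-15)·a + (-15)·b = -0.4
Eliminate b (×(-15) and ×0, subtract): 225·a = 3.00 → a = ∂h/∂x = +0.01333
Back-substitute: b = ∂h/∂y = +0.01333.
Flow direction (−∇h) has components (-0.01333 E, -0.01333 N).
Azimuth = atan2(E, N) = atan2(-0.01333, -0.01333) = 225.0° ≈ 225°.

225°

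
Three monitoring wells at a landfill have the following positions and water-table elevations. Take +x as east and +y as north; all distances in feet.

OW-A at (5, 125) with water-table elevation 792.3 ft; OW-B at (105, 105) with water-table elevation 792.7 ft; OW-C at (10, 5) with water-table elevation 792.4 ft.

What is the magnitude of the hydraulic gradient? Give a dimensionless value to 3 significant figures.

Differences from OW-A: to OW-B (Δx, Δy, Δh) = (100, -20, +0.4); to OW-C = (5, -120, +0.1).
Determinant of the coordinate differences = 100·(-120) − 5·(-20) = -11900.
∂h/∂x = [(+0.4)·(-120) − (+0.1)·(-20)] / -11900 = +0.003866
∂h/∂y = [100·(+0.1) − 5·(+0.4)] / -11900 = -0.0006723
|∇h| = √(0.003866² + -0.0006723²) = 0.003924

0.00392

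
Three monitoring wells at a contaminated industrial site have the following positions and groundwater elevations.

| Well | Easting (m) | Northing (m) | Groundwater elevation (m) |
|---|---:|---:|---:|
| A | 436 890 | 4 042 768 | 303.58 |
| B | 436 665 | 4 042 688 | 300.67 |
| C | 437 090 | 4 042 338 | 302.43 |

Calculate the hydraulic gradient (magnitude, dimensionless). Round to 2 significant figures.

0.013

Differences from A: to B (Δx, Δy, Δh) = (-225, -80, -2.91); to C = (200, -430, -1.15).
Solve a·Δx + b·Δy = Δh: det = (-225)·(-430) − 200·(-80) = 112750.
∂h/∂x = [(-2.91)·(-430) − (-1.15)·(-80)] / 112750 = +0.01028
∂h/∂y = [(-225)·(-1.15) − 200·(-2.91)] / 112750 = +0.007457
|∇h| = √(0.01028² + 0.007457²) = 0.0127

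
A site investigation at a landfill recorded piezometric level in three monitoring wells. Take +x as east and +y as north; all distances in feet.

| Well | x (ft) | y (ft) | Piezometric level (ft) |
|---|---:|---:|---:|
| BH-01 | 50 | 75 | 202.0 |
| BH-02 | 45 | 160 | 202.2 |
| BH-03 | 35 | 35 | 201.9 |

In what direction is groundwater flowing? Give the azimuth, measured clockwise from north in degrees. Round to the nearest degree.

Differences from BH-01: to BH-02 (Δx, Δy, Δh) = (-5, 85, +0.2); to BH-03 = (-15, -40, -0.1).
Solve a·Δx + b·Δy = Δh: det = (-5)·(-40) − (-15)·85 = 1475.
∂h/∂x = [(+0.2)·(-40) − (-0.1)·85] / 1475 = +0.0003390
∂h/∂y = [(-5)·(-0.1) − (-15)·(+0.2)] / 1475 = +0.002373
Flow direction (−∇h) has components (-0.0003390 E, -0.002373 N).
Azimuth = atan2(E, N) = atan2(-0.0003390, -0.002373) = 188.1° ≈ 188°.

188°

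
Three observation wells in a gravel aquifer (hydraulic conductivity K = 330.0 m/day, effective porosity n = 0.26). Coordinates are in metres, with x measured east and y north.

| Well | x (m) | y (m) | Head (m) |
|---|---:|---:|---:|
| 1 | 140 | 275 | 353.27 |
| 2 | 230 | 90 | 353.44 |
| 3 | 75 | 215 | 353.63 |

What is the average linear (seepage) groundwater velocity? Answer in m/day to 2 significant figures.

5.2 m/day

Differences from 1: to 2 (Δx, Δy, Δh) = (90, -185, +0.17); to 3 = (-65, -60, +0.36).
Solve a·Δx + b·Δy = Δh: det = 90·(-60) − (-65)·(-185) = -17425.
∂h/∂x = [(+0.17)·(-60) − (+0.36)·(-185)] / -17425 = -0.003237
∂h/∂y = [90·(+0.36) − (-65)·(+0.17)] / -17425 = -0.002494
|∇h| = √(-0.003237² + -0.002494²) = 0.004086
Seepage velocity v = K·i/n = 330.0 × 0.004086 / 0.26 = 5.186 m/day.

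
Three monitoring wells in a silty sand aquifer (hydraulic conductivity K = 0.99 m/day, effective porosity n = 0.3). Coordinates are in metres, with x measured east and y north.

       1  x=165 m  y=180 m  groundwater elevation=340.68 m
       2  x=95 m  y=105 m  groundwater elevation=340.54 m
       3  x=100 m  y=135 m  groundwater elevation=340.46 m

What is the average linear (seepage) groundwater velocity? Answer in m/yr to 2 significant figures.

8.4 m/yr

Taking 1 as reference: 2−1 = (-70, -75, -0.14); 3−1 = (-65, -45, -0.22).
Solve a·Δx + b·Δy = Δh: det = (-70)·(-45) − (-65)·(-75) = -1725.
∂h/∂x = [(-0.14)·(-45) − (-0.22)·(-75)] / -1725 = +0.005913
∂h/∂y = [(-70)·(-0.22) − (-65)·(-0.14)] / -1725 = -0.003652
|∇h| = √(0.005913² + -0.003652²) = 0.00695
Seepage velocity v = K·i/n = 0.99 × 0.00695 / 0.3 = 0.02294 m/day = 8.379 m/yr.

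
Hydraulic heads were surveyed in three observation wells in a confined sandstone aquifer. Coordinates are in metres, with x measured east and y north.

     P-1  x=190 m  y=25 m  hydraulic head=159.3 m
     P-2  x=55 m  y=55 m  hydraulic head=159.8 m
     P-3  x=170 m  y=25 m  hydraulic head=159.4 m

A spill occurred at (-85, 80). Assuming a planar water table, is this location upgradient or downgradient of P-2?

upgradient

Taking P-1 as reference: P-2−P-1 = (-135, 30, +0.5); P-3−P-1 = (-20, 0, +0.1).
Determinant of the coordinate differences = (-135)·0 − (-20)·30 = 600.
∂h/∂x = [(+0.5)·0 − (+0.1)·30] / 600 = -0.005000
∂h/∂y = [(-135)·(+0.1) − (-20)·(+0.5)] / 600 = -0.005833
Head at (-85, 80) = 159.3 + (-0.005000)·(-275) + (-0.005833)·(55) = 160.35 m.
That is higher than the 159.8 m at P-2, so the point is upgradient.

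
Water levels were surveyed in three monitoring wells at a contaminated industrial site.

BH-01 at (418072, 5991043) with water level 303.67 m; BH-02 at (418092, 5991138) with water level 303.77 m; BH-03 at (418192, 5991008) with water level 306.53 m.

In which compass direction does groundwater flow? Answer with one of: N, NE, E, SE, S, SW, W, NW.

With h = a·x + b·y + c and BH-01 as origin, the differences give:
  20·a + 95·b = +0.10
  120·a + (-35)·b = +2.86
Eliminate b (×(-35) and ×95, subtract): -12100·a = -275.200 → a = ∂h/∂x = +0.02274
Back-substitute: b = ∂h/∂y = -0.003736.
Flow = −∇h = (-0.02274 east, +0.003736 north), which points west.

W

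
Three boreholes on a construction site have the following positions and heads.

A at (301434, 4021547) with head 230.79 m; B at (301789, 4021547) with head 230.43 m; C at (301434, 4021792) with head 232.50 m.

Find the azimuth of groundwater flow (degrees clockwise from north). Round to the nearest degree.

172°

∂h/∂x = (230.43 − 230.79) / (301789 − 301434) = -0.001014
∂h/∂y = (232.50 − 230.79) / (4021792 − 4021547) = +0.006980
Flow direction (−∇h) has components (+0.001014 E, -0.006980 N).
Azimuth = atan2(E, N) = atan2(+0.001014, -0.006980) = 171.7° ≈ 172°.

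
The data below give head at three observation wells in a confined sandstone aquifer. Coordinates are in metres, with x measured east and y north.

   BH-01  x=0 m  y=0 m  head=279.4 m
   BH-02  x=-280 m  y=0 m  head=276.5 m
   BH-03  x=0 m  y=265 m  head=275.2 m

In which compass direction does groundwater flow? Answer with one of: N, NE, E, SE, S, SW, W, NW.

∂h/∂x = (276.5 − 279.4) / (-280 − 0) = +0.01036
∂h/∂y = (275.2 − 279.4) / (265 − 0) = -0.01585
Flow = −∇h = (-0.01036 east, +0.01585 north), which points northwest.

NW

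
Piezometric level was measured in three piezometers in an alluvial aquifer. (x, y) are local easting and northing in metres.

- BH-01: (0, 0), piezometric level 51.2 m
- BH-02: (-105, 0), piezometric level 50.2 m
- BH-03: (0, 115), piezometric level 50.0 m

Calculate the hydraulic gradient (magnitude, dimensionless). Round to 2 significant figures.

∂h/∂x = (50.2 − 51.2) / (-105 − 0) = +0.009524
∂h/∂y = (50.0 − 51.2) / (115 − 0) = -0.01043
|∇h| = √(0.009524² + -0.01043²) = 0.01412

0.014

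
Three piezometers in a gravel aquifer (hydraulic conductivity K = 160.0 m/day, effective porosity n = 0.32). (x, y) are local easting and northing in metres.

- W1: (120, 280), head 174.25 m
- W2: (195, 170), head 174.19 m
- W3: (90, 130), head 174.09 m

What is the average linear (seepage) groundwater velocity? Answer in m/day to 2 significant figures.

Differences from W1: to W2 (Δx, Δy, Δh) = (75, -110, -0.06); to W3 = (-30, -150, -0.16).
Determinant of the coordinate differences = 75·(-150) − (-30)·(-110) = -14550.
∂h/∂x = [(-0.06)·(-150) − (-0.16)·(-110)] / -14550 = +0.0005911
∂h/∂y = [75·(-0.16) − (-30)·(-0.06)] / -14550 = +0.0009485
|∇h| = √(0.0005911² + 0.0009485²) = 0.001118
Seepage velocity v = K·i/n = 160.0 × 0.001118 / 0.32 = 0.559 m/day.

0.56 m/day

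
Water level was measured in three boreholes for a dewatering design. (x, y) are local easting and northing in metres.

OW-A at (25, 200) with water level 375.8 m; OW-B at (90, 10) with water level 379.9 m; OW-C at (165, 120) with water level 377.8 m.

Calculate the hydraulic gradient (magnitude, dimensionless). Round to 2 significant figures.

0.021

Taking OW-A as reference: OW-B−OW-A = (65, -190, +4.1); OW-C−OW-A = (140, -80, +2.0).
Determinant of the coordinate differences = 65·(-80) − 140·(-190) = 21400.
∂h/∂x = [(+4.1)·(-80) − (+2.0)·(-190)] / 21400 = +0.002430
∂h/∂y = [65·(+2.0) − 140·(+4.1)] / 21400 = -0.02075
|∇h| = √(0.002430² + -0.02075²) = 0.02089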